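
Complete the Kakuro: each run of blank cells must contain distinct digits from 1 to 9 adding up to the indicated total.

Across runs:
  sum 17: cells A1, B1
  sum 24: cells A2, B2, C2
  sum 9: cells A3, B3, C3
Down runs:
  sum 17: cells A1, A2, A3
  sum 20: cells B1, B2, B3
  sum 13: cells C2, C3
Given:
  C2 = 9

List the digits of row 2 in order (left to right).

7 8 9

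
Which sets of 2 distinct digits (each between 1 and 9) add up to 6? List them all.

2 distinct digits from 1–9 sum between 3 and 17.

{1,5}; {2,4}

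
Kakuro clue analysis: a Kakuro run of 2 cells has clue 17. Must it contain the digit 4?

The only way to make 17 from 2 distinct digits is {8,9}, which does not contain 4.

No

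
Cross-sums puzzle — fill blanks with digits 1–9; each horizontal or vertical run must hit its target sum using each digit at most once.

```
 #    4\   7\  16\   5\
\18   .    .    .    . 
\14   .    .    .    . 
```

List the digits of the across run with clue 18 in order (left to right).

4 in 2 cells must be {1,3}; 16 in 2 cells must be {7,9}.
Only 7 fits R2C3 under both its across sum 14 and down sum 16.
R1C3 = 16 − 7 = 9 completes the 16 down.
Given what's placed, R2C1 must be 1 to fit the 14 across and 4 down.
R1C1 = 4 − 1 = 3 completes the 4 down.
No cell is forced outright now. R2C2 can only be 2 or 4 (the digits allowed by both its 14 across and its 7 down). If R2C2 = 4: then R1C2 would have to be in {1,2,4,5} for the 18 across but in {3} for the 7 down — contradiction. So R2C2 = 2.
R1C2 = 7 − 2 = 5 completes the 7 down.
R1C4 = 18 − 17 = 1 completes the 18 across.

3, 5, 9, 1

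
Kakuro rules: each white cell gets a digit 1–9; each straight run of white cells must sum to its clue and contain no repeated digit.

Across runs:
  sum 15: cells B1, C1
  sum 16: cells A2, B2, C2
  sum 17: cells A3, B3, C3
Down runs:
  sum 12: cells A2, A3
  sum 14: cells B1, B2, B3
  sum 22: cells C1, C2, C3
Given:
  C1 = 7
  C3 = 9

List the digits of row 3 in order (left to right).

B1 = 15 − 7 = 8 completes the 15 across.
C2 = 22 − 16 = 6 completes the 22 down.
Nothing is forced directly, so branch on B2, whose candidates are 1 or 2. If B2 = 2: that forces A2 = 8, after which A3 would have to be in {1,2,3,5,6,7} for the 17 across but in {4} for the 12 down — contradiction. So B2 = 1.
A2 = 16 − 7 = 9 completes the 16 across.
A3 = 12 − 9 = 3 completes the 12 down.
B3 = 17 − 12 = 5 completes the 17 across.

3 5 9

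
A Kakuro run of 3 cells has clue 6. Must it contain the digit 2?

Yes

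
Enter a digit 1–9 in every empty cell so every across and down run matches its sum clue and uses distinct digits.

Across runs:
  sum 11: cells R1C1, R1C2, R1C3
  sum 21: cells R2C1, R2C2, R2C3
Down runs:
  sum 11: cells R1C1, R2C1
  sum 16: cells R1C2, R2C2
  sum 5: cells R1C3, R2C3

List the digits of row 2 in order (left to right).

8 9 4

16 in 2 cells must be {7,9}.
The 11 across and the 16 down share only 7, so R1C2 = 7.
R2C2 = 16 − 7 = 9 completes the 16 down.
Given what's placed, R2C3 must be 4 to fit the 21 across and 5 down.
R1C1 = 3: the only remaining digit allowed by both the 11 across and the 11 down.
R1C3 = 11 − 10 = 1 completes the 11 across.
R2C1 = 21 − 13 = 8 completes the 21 across.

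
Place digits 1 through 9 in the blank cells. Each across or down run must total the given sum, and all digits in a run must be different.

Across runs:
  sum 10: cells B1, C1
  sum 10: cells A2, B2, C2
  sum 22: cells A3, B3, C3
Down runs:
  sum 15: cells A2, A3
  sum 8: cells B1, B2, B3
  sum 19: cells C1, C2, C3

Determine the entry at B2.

Only 5 fits B3 under both its across sum 22 and down sum 8.
Nothing is forced directly, so branch on A2, whose candidates are 6 or 7. If A2 = 6: that forces B2 = 1, C2 = 3, A3 = 9, after which C3 would have to be in {8} for the 22 across but in {7,9} for the 19 down — contradiction. So A2 = 7.
C2 = 2: the only remaining digit allowed by both the 10 across and the 19 down.
A3 = 15 − 7 = 8 completes the 15 down.
C3 = 22 − 13 = 9 completes the 22 across.
C1 = 19 − 11 = 8 completes the 19 down.
B2 = 10 − 9 = 1 completes the 10 across.
B1 = 10 − 8 = 2 completes the 10 across.

1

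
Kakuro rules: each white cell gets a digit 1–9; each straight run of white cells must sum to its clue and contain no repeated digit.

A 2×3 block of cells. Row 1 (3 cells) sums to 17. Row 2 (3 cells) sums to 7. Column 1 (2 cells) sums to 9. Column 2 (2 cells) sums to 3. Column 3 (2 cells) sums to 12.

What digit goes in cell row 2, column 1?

2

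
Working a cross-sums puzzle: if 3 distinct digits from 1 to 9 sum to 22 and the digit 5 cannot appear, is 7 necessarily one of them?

The only way to make 22 from 3 distinct digits under that restriction is {6,7,9}, which contains 7.

Yes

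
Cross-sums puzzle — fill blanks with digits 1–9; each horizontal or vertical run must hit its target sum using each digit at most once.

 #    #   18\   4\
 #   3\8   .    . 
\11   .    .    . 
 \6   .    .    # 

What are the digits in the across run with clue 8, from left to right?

7 1

3 in 2 cells must be {1,2}; 4 in 2 cells must be {1,3}.
Nothing is forced directly, so branch on R1C3, whose candidates are 1 or 3. If R1C3 = 3: that forces R1C2 = 5, R2C3 = 1, R3C2 = 4, R2C1 = 2, after which R2C2 would have to be in {8} for the 11 across but in {9} for the 18 down — contradiction. So R1C3 = 1.
R1C2 = 8 − 1 = 7 completes the 8 across.
R2C3 = 4 − 1 = 3 completes the 4 down.
No cell is forced outright now. R2C1 can only be 1 or 2 (the digits allowed by both its 11 across and its 3 down). If R2C1 = 1: then R2C2 would have to be in {7} for the 11 across but in {2,3,5,6,8,9} for the 18 down — contradiction. So R2C1 = 2.
R2C2 = 11 − 5 = 6 completes the 11 across.
R3C1 = 3 − 2 = 1 completes the 3 down.
R3C2 = 6 − 1 = 5 completes the 6 across.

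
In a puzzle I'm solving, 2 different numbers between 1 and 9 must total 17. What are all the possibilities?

2 distinct digits from 1–9 sum between 3 and 17.
Only one set works: {8,9}.

{8,9}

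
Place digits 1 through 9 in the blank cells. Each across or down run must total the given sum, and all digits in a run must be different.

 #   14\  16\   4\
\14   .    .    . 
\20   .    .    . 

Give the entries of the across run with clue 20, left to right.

16 in 2 cells must be {7,9}; 4 in 2 cells must be {1,3}.
The 20 across and the 4 down share only 3, so R2C3 = 3.
R1C3 = 4 − 3 = 1 completes the 4 down.
Given what's placed, R2C2 must be 9 to fit the 20 across and 16 down.
R1C2 = 16 − 9 = 7 completes the 16 down.
R2C1 = 20 − 12 = 8 completes the 20 across.
R1C1 = 14 − 8 = 6 completes the 14 across.

8, 9, 3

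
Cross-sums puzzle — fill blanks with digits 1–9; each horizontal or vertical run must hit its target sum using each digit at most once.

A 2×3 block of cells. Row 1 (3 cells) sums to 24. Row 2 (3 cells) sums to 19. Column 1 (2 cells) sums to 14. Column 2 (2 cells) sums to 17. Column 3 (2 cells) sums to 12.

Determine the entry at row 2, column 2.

8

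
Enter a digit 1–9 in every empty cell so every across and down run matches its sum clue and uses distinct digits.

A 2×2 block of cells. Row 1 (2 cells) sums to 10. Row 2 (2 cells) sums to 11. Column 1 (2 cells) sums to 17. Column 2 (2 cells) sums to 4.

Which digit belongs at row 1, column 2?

1

17 in 2 cells must be {8,9}; 4 in 2 cells must be {1,3}.
The 11 across and the 4 down share only 3, so (2,2) = 3.
(1,2) = 4 − 3 = 1 completes the 4 down.
(2,1) = 11 − 3 = 8 completes the 11 across.
(1,1) = 10 − 1 = 9 completes the 10 across.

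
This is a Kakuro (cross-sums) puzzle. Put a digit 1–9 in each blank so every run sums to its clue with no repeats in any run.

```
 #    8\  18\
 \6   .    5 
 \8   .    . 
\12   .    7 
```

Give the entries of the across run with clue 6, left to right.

R1C1 = 6 − 5 = 1 completes the 6 across.
R2C2 = 18 − 12 = 6 completes the 18 down.
R3C1 = 12 − 7 = 5 completes the 12 across.
R2C1 = 8 − 6 = 2 completes the 8 across.

1, 5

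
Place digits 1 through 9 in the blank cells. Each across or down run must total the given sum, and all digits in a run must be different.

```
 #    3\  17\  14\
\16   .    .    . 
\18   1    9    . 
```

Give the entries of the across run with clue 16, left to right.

3 in 2 cells must be {1,2}; 17 in 2 cells must be {8,9}.
R1C1 = 3 − 1 = 2 completes the 3 down.
R1C2 = 17 − 9 = 8 completes the 17 down.
R1C3 = 16 − 10 = 6 completes the 16 across.
R2C3 = 18 − 10 = 8 completes the 18 across.

2 8 6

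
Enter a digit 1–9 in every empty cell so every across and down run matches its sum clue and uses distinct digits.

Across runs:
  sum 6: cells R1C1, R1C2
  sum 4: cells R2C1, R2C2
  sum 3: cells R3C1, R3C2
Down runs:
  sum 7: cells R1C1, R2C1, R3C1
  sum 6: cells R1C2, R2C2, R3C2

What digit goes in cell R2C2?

4 in 2 cells must be {1,3}; 3 in 2 cells must be {1,2}; 7 in 3 cells must be {1,2,4}.
The 4 across and the 7 down share only 1, so R2C1 = 1.
R2C2 = 4 − 1 = 3 completes the 4 across.
Given what's placed, R3C1 must be 2 to fit the 3 across and 7 down.
R3C2 = 3 − 2 = 1 completes the 3 across.
R1C1 = 7 − 3 = 4 completes the 7 down.
R1C2 = 6 − 4 = 2 completes the 6 across.

3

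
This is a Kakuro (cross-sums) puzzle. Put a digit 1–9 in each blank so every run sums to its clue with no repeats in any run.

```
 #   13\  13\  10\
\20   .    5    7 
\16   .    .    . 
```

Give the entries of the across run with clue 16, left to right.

R1C1 = 20 − 12 = 8 completes the 20 across.
R2C1 = 13 − 8 = 5 completes the 13 down.
R2C2 = 13 − 5 = 8 completes the 13 down.
R2C3 = 16 − 13 = 3 completes the 16 across.

5 8 3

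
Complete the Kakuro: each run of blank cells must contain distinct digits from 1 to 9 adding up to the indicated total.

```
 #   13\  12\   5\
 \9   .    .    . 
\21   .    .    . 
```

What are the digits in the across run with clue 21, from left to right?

8 9 4

The 21 across and the 5 down share only 4, so R2C3 = 4.
R1C3 = 5 − 4 = 1 completes the 5 down.
Nothing is forced directly, so branch on R1C1, whose candidates are 5 or 6. If R1C1 = 6: then R1C2 would have to be in {2} for the 9 across but in {3,4,5,7,8,9} for the 12 down — contradiction. So R1C1 = 5.
R1C2 = 9 − 6 = 3 completes the 9 across.
R2C1 = 13 − 5 = 8 completes the 13 down.
R2C2 = 21 − 12 = 9 completes the 21 across.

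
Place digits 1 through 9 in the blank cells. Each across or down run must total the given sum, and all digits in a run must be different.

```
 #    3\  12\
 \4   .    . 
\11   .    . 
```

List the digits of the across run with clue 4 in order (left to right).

4 in 2 cells must be {1,3}; 3 in 2 cells must be {1,2}.
The 4 across and the 3 down share only 1, so R1C1 = 1.
R1C2 = 4 − 1 = 3 completes the 4 across.
R2C1 = 3 − 1 = 2 completes the 3 down.
R2C2 = 11 − 2 = 9 completes the 11 across.

1 3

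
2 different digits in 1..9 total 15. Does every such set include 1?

No

Counterexample: {6,9} sums to 15 without using 1.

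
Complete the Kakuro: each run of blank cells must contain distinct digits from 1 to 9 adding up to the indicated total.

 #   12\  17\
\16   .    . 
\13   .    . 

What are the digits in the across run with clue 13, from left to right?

5 8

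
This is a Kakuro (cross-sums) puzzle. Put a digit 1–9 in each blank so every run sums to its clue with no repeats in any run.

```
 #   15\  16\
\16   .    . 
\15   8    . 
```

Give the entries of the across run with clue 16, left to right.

16 in 2 cells must be {7,9}.
R1C1 = 15 − 8 = 7 completes the 15 down.
R1C2 = 16 − 7 = 9 completes the 16 across.
R2C2 = 15 − 8 = 7 completes the 15 across.

7, 9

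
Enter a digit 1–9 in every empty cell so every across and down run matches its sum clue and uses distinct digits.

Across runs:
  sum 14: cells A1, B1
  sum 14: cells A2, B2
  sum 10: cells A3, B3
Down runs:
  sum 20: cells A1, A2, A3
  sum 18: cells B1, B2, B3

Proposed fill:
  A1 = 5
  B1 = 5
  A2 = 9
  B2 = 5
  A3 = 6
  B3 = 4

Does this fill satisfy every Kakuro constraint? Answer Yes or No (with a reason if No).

No — the down run B1–B3 sums to 14, not 18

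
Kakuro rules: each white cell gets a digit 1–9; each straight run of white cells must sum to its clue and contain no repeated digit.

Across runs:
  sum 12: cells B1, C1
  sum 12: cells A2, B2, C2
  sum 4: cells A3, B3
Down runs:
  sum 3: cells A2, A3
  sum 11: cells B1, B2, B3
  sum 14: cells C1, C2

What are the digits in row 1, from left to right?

7 5

4 in 2 cells must be {1,3}; 3 in 2 cells must be {1,2}.
The 4 across and the 3 down share only 1, so A3 = 1.
B3 = 4 − 1 = 3 completes the 4 across.
B1 = 7: the only remaining digit allowed by both the 12 across and the 11 down.
C1 = 12 − 7 = 5 completes the 12 across.
A2 = 3 − 1 = 2 completes the 3 down.
B2 = 11 − 10 = 1 completes the 11 down.
C2 = 12 − 3 = 9 completes the 12 across.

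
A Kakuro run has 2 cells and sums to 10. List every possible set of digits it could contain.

{1,9}; {2,8}; {3,7}; {4,6}

2 distinct digits from 1–9 sum between 3 and 17.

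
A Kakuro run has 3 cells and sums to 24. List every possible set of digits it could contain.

3 distinct digits from 1–9 sum between 6 and 24.
Only one set works: {7,8,9}.

{7,8,9}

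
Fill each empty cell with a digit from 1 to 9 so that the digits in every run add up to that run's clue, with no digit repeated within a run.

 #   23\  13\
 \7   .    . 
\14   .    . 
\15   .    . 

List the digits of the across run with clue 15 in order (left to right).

23 in 3 cells must be {6,8,9}.
The 7 across and the 23 down share only 6, so R1C1 = 6.
R1C2 = 7 − 6 = 1 completes the 7 across.
Nothing is forced directly, so branch on R2C1, whose candidates are 8 or 9. If R2C1 = 8: then R2C2 would have to be in {6} for the 14 across but in {3,4,5,7,8,9} for the 13 down — contradiction. So R2C1 = 9.
R2C2 = 14 − 9 = 5 completes the 14 across.
R3C1 = 23 − 15 = 8 completes the 23 down.
R3C2 = 15 − 8 = 7 completes the 15 across.

8 7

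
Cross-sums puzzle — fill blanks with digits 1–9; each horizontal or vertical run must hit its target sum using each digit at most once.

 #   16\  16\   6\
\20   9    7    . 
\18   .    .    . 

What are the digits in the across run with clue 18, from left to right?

7 9 2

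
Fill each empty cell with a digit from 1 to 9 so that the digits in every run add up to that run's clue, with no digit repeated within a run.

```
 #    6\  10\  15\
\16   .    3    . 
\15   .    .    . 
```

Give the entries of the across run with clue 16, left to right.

R2C2 = 10 − 3 = 7 completes the 10 down.
R2C3 = 6: the only remaining digit allowed by both the 15 across and the 15 down.
R1C3 = 15 − 6 = 9 completes the 15 down.
R2C1 = 15 − 13 = 2 completes the 15 across.
R1C1 = 16 − 12 = 4 completes the 16 across.

4 3 9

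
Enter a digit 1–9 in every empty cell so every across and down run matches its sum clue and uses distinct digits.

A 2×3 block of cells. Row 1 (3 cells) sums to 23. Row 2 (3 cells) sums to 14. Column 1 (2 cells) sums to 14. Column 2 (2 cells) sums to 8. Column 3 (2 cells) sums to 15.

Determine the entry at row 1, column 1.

23 in 3 cells must be {6,8,9}.
The 23 across and the 8 down share only 6, so (1,2) = 6.
(2,2) = 8 − 6 = 2 completes the 8 down.
Nothing is forced directly, so branch on (1,1), whose candidates are 8 or 9. If (1,1) = 8: that forces (1,3) = 9, after which (2,1) would have to be in {3,4,5,7,8,9} for the 14 across but in {6} for the 14 down — contradiction. So (1,1) = 9.
(1,3) = 23 − 15 = 8 completes the 23 across.
(2,1) = 14 − 9 = 5 completes the 14 down.
(2,3) = 14 − 7 = 7 completes the 14 across.

9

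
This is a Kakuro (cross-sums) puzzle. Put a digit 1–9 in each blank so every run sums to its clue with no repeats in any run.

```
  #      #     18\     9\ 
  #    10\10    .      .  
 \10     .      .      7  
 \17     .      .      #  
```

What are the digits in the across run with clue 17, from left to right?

8, 9

17 in 2 cells must be {8,9}.
R1C3 = 9 − 7 = 2 completes the 9 down.
R1C2 = 10 − 2 = 8 completes the 10 across.
R2C2 = 1: the only remaining digit allowed by both the 10 across and the 18 down.
R3C2 = 18 − 9 = 9 completes the 18 down.
R2C1 = 10 − 8 = 2 completes the 10 across.
R3C1 = 17 − 9 = 8 completes the 17 across.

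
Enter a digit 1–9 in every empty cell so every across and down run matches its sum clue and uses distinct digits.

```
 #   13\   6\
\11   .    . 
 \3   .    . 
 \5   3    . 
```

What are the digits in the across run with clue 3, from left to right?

3 in 2 cells must be {1,2}; 6 in 3 cells must be {1,2,3}.
R3C2 = 5 − 3 = 2 completes the 5 across.
Given what's placed, R1C2 must be 3 to fit the 11 across and 6 down.
R2C2 = 6 − 5 = 1 completes the 6 down.
R1C1 = 11 − 3 = 8 completes the 11 across.
R2C1 = 3 − 1 = 2 completes the 3 across.

2 1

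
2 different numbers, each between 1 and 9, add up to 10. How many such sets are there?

2 distinct digits from 1–9 sum between 3 and 17.
Enumerating: {1,9}, {2,8}, {3,7}, {4,6}.

4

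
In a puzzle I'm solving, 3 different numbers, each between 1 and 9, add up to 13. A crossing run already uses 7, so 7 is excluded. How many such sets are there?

5

3 distinct digits from 1–9 sum between 6 and 24.
Dropping sets that contain 7.
Enumerating: {1,3,9}, {1,4,8}, {2,3,8}, {2,5,6}, {3,4,6}.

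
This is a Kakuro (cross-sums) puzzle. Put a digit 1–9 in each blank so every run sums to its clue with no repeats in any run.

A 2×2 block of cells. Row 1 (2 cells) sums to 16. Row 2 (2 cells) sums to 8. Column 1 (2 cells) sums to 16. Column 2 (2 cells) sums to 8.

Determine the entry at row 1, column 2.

16 in 2 cells must be {7,9}.
The 16 across and the 8 down share only 7, so (1,2) = 7.
The 8 across and the 16 down share only 7, so (2,1) = 7.
(2,2) = 8 − 7 = 1 completes the 8 across.
(1,1) = 16 − 7 = 9 completes the 16 across.

7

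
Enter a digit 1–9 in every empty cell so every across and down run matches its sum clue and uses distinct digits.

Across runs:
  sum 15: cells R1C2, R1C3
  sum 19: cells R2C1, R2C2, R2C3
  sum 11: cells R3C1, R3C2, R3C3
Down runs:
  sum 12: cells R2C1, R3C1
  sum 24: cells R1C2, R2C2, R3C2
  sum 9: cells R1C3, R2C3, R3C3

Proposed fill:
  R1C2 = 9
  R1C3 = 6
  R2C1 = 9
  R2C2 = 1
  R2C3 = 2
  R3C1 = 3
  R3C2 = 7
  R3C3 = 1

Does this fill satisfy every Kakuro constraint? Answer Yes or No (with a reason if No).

No — the across run R2C1–R2C3 sums to 12, not 19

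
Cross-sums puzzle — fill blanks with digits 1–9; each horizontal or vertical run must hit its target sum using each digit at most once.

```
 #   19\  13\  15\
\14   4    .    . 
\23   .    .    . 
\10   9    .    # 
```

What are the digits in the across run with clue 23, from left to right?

23 in 3 cells must be {6,8,9}.
R2C1 = 19 − 13 = 6 completes the 19 down.
R3C2 = 10 − 9 = 1 completes the 10 across.
Nothing is forced directly, so branch on R2C2, whose candidates are 8 or 9. If R2C2 = 8: then R1C2 would have to be in {1,2,3,7,8,9} for the 14 across but in {4} for the 13 down — contradiction. So R2C2 = 9.
R1C2 = 13 − 10 = 3 completes the 13 down.
R1C3 = 14 − 7 = 7 completes the 14 across.
R2C3 = 23 − 15 = 8 completes the 23 across.

6, 9, 8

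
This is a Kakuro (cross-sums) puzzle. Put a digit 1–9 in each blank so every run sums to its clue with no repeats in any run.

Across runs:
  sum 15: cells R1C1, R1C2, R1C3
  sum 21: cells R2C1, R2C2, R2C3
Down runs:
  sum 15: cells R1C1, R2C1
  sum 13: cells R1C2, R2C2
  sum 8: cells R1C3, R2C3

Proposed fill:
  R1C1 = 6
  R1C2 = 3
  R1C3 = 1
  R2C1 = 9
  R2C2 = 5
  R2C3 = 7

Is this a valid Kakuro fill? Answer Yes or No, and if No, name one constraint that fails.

No — the down run R1C2–R2C2 sums to 8, not 13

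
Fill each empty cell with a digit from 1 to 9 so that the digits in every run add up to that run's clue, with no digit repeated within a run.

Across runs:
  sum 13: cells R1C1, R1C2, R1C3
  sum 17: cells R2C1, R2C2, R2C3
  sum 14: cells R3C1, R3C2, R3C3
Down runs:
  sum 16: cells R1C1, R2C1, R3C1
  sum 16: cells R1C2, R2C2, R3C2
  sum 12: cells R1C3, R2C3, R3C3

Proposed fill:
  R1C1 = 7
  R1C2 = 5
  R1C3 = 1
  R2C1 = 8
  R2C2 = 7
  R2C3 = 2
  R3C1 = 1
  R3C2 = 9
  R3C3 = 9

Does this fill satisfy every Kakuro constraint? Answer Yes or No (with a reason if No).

No — the across run R3C1–R3C3 sums to 19, not 14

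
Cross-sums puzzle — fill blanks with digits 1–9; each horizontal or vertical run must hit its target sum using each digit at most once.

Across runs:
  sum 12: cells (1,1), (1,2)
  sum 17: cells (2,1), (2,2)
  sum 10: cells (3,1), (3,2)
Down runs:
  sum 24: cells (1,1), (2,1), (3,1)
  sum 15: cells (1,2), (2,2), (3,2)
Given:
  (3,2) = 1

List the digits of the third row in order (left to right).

9, 1

17 in 2 cells must be {8,9}; 24 in 3 cells must be {7,8,9}.
(3,1) = 10 − 1 = 9 completes the 10 across.
(2,1) = 8: the only remaining digit allowed by both the 17 across and the 24 down.
(2,2) = 17 − 8 = 9 completes the 17 across.
(1,1) = 24 − 17 = 7 completes the 24 down.
(1,2) = 12 − 7 = 5 completes the 12 across.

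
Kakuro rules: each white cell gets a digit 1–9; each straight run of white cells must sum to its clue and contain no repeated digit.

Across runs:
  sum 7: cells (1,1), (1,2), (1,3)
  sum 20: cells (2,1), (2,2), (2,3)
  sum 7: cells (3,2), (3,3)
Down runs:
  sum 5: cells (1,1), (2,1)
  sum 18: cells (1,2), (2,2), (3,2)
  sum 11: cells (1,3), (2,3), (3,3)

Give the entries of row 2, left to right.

7 in 3 cells must be {1,2,4}.
Nothing is forced directly, so branch on (2,1), whose candidates are 3 or 4. If (2,1) = 4: that forces (1,1) = 1, (2,3) = 7, after which (1,3) would have to be in {2,4} for the 7 across but in {1,3} for the 11 down — contradiction. So (2,1) = 3.
(1,1) = 5 − 3 = 2 completes the 5 down.
Given what's placed, (2,3) must be 8 to fit the 20 across and 11 down.
(1,3) = 1: the only remaining digit allowed by both the 7 across and the 11 down.
(2,2) = 20 − 11 = 9 completes the 20 across.

3 9 8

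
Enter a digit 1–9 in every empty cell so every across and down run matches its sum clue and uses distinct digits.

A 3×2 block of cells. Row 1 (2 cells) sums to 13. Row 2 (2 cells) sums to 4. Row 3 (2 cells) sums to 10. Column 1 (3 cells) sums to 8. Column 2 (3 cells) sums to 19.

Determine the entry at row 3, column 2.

4 in 2 cells must be {1,3}.
The 4 across and the 19 down share only 3, so (2,2) = 3.
(2,1) = 4 − 3 = 1 completes the 4 across.
Nothing is forced directly, so branch on (1,1), whose candidates are 4 or 5. If (1,1) = 5: then (1,2) would have to be in {8} for the 13 across but in {7,9} for the 19 down — contradiction. So (1,1) = 4.
(1,2) = 13 − 4 = 9 completes the 13 across.
(3,1) = 8 − 5 = 3 completes the 8 down.
(3,2) = 10 − 3 = 7 completes the 10 across.

7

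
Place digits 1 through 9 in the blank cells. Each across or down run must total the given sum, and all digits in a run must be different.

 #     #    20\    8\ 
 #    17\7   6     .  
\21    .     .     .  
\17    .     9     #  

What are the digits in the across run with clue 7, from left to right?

6 1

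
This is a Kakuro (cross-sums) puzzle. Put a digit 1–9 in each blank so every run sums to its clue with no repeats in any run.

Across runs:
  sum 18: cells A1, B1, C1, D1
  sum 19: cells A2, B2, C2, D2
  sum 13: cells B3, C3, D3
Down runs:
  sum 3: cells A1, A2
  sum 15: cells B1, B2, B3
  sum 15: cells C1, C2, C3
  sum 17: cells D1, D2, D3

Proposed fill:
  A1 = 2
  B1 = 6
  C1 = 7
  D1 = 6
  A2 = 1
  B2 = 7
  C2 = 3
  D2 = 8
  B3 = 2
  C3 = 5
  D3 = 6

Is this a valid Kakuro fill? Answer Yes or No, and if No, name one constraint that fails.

No — the across run A1–D1 sums to 21, not 18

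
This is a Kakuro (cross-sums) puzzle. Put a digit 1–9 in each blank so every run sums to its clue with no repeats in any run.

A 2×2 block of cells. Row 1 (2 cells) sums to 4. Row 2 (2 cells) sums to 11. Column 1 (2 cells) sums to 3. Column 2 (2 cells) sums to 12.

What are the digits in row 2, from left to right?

4 in 2 cells must be {1,3}; 3 in 2 cells must be {1,2}.
The 4 across and the 3 down share only 1, so (1,1) = 1.
(1,2) = 4 − 1 = 3 completes the 4 across.
(2,1) = 3 − 1 = 2 completes the 3 down.
(2,2) = 11 − 2 = 9 completes the 11 across.

2 9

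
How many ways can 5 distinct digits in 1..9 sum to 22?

9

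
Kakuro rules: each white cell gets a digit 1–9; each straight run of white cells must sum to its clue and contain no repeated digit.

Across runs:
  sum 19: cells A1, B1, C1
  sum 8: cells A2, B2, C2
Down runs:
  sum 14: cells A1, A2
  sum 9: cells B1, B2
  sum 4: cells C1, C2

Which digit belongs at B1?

7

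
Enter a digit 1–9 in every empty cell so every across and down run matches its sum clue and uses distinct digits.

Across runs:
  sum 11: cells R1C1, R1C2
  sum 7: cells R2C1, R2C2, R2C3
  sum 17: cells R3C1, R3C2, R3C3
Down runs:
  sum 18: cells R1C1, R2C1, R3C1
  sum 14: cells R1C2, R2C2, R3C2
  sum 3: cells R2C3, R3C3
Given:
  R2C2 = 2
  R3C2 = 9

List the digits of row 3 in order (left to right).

6, 9, 2

7 in 3 cells must be {1,2,4}; 3 in 2 cells must be {1,2}.
R1C2 = 14 − 11 = 3 completes the 14 down.
R2C3 = 1: the only remaining digit allowed by both the 7 across and the 3 down.
R3C3 = 3 − 1 = 2 completes the 3 down.
R1C1 = 11 − 3 = 8 completes the 11 across.
R2C1 = 7 − 3 = 4 completes the 7 across.
R3C1 = 17 − 11 = 6 completes the 17 across.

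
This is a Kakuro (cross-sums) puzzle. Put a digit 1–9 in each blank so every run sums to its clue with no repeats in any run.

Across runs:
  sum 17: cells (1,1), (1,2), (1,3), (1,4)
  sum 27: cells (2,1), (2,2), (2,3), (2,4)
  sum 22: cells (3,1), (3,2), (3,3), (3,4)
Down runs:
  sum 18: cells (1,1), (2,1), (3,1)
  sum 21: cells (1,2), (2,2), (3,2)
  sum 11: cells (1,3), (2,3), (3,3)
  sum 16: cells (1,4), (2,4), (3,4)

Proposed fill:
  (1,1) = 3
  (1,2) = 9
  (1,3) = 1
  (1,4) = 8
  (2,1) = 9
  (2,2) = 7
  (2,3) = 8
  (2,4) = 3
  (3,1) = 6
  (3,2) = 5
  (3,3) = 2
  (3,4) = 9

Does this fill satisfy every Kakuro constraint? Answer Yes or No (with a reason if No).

No — the across run (1,1)–(1,4) sums to 21, not 17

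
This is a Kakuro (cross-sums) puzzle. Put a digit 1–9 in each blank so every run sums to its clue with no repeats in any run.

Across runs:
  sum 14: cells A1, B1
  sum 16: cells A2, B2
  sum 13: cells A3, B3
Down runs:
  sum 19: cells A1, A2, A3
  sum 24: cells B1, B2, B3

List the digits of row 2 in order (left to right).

9 7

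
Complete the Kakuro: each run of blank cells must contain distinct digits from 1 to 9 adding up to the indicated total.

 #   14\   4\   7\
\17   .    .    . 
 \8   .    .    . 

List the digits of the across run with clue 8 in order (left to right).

5 1 2

4 in 2 cells must be {1,3}.
The 8 across and the 14 down share only 5, so R2C1 = 5.
Given what's placed, R2C2 must be 1 to fit the 8 across and 4 down.
R2C3 = 8 − 6 = 2 completes the 8 across.
R1C1 = 14 − 5 = 9 completes the 14 down.
R1C2 = 4 − 1 = 3 completes the 4 down.
R1C3 = 17 − 12 = 5 completes the 17 across.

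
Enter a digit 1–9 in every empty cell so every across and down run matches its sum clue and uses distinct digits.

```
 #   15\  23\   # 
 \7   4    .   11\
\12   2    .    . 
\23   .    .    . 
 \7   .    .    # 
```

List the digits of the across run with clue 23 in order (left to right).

6 9 8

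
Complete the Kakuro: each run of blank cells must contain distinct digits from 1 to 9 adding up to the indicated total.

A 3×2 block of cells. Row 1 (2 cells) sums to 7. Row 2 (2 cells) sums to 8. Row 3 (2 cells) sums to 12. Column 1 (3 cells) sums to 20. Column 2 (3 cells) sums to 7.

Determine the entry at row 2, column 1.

7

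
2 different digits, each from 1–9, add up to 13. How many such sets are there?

3

2 distinct digits from 1–9 sum between 3 and 17.
Enumerating: {4,9}, {5,8}, {6,7}.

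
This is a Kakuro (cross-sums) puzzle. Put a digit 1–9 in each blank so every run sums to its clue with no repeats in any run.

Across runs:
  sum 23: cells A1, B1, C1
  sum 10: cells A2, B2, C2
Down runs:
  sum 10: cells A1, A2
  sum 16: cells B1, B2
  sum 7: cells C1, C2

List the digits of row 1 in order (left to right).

23 in 3 cells must be {6,8,9}; 16 in 2 cells must be {7,9}.
The 23 across and the 16 down share only 9, so B1 = 9.
Given what's placed, C1 must be 6 to fit the 23 across and 7 down.
B2 = 16 − 9 = 7 completes the 16 down.
C2 = 7 − 6 = 1 completes the 7 down.
A1 = 23 − 15 = 8 completes the 23 across.
A2 = 10 − 8 = 2 completes the 10 across.

8, 9, 6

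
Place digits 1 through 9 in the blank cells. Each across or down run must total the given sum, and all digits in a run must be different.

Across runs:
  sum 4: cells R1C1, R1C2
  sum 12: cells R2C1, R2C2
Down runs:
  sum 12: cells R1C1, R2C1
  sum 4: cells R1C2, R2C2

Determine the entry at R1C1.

4 in 2 cells must be {1,3}.
The 4 across and the 12 down share only 3, so R1C1 = 3.
R1C2 = 4 − 3 = 1 completes the 4 across.
R2C1 = 12 − 3 = 9 completes the 12 down.
R2C2 = 12 − 9 = 3 completes the 12 across.

3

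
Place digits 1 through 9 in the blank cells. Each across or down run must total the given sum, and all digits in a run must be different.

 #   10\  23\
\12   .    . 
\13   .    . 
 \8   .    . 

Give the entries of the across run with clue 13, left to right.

23 in 3 cells must be {6,8,9}.
The 8 across and the 23 down share only 6, so R3C2 = 6.
R3C1 = 8 − 6 = 2 completes the 8 across.
Nothing is forced directly, so branch on R1C2, whose candidates are 8 or 9. If R1C2 = 8: then R1C1 would have to be in {4} for the 12 across but in {1,3,5,7} for the 10 down — contradiction. So R1C2 = 9.
R1C1 = 12 − 9 = 3 completes the 12 across.
R2C1 = 10 − 5 = 5 completes the 10 down.
R2C2 = 13 − 5 = 8 completes the 13 across.

5, 8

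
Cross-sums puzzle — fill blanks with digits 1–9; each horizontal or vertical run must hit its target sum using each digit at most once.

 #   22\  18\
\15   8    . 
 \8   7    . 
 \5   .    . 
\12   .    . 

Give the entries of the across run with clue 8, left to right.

R1C2 = 15 − 8 = 7 completes the 15 across.
R2C2 = 8 − 7 = 1 completes the 8 across.
Nothing is forced directly, so branch on R4C2, whose candidates are 4 or 8. If R4C2 = 4: then R3C2 would have to be in {1,2,3,4} for the 5 across but in {6} for the 18 down — contradiction. So R4C2 = 8.
R3C2 = 18 − 16 = 2 completes the 18 down.
R4C1 = 12 − 8 = 4 completes the 12 across.
R3C1 = 5 − 2 = 3 completes the 5 across.

7, 1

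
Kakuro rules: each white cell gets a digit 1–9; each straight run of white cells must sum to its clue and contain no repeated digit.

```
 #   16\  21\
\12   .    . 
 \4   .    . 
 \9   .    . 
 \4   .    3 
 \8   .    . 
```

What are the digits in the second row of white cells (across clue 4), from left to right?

4 in 2 cells must be {1,3}; 16 in 5 cells must be {1,2,3,4,6}.
Given what's placed, R2C2 must be 1 to fit the 4 across and 21 down.
R4C1 = 4 − 3 = 1 completes the 4 across.
R2C1 = 4 − 1 = 3 completes the 4 across.

3, 1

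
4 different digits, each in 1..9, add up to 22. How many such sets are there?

11

4 distinct digits from 1–9 sum between 10 and 30.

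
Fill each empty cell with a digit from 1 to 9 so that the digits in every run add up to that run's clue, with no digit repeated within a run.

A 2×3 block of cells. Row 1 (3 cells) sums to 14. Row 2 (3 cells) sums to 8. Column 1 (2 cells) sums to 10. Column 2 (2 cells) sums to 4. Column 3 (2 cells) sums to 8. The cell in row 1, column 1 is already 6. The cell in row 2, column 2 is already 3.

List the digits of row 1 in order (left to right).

6, 1, 7

4 in 2 cells must be {1,3}.
(1,2) = 4 − 3 = 1 completes the 4 down.
(1,3) = 14 − 7 = 7 completes the 14 across.
(2,1) = 10 − 6 = 4 completes the 10 down.
(2,3) = 8 − 7 = 1 completes the 8 across.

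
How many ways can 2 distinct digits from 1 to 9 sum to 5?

2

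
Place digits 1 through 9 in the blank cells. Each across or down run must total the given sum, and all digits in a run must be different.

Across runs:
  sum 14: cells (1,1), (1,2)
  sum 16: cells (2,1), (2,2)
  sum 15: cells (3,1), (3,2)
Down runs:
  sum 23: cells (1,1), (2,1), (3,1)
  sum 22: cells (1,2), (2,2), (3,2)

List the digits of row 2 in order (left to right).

16 in 2 cells must be {7,9}; 23 in 3 cells must be {6,8,9}.
The 16 across and the 23 down share only 9, so (2,1) = 9.
(2,2) = 16 − 9 = 7 completes the 16 across.
Nothing is forced directly, so branch on (1,1), whose candidates are 6 or 8. If (1,1) = 6: then (1,2) would have to be in {8} for the 14 across but in {6,9} for the 22 down — contradiction. So (1,1) = 8.
(1,2) = 14 − 8 = 6 completes the 14 across.
(3,1) = 23 − 17 = 6 completes the 23 down.
(3,2) = 15 − 6 = 9 completes the 15 across.

9 7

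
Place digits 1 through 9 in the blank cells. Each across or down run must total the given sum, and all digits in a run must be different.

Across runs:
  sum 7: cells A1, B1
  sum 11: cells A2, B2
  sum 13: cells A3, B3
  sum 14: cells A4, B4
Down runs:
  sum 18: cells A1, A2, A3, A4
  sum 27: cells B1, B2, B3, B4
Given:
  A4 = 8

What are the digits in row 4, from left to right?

8, 6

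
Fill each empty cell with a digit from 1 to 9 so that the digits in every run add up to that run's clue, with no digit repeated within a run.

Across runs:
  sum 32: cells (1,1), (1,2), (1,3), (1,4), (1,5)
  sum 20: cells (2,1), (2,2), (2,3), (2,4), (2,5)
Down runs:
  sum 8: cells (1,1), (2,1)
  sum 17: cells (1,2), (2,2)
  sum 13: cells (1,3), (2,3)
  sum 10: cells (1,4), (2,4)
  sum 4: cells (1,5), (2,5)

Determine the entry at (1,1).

17 in 2 cells must be {8,9}; 4 in 2 cells must be {1,3}.
Only 3 fits (1,5) under both its across sum 32 and down sum 4.
(2,5) = 4 − 3 = 1 completes the 4 down.
Nothing is forced directly, so branch on (1,1), whose candidates are 5 or 7. If (1,1) = 7: then (2,1) would have to be in {2,3,4,5,6,7,8,9} for the 20 across but in {1} for the 8 down — contradiction. So (1,1) = 5.

5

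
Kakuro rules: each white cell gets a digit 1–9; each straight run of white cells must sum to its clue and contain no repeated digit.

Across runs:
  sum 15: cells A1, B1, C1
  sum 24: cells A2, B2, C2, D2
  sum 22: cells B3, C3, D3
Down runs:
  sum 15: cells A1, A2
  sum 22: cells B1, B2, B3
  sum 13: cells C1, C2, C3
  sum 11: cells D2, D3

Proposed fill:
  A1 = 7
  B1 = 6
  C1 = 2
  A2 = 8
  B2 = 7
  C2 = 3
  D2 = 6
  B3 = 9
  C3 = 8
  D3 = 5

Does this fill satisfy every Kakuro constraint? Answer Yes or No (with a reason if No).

Yes

Across: 7+6+2=15; 8+7+3+6=24; 9+8+5=22. Down: 7+8=15; 6+7+9=22; 2+3+8=13; 6+5=11. No digit repeats within any run.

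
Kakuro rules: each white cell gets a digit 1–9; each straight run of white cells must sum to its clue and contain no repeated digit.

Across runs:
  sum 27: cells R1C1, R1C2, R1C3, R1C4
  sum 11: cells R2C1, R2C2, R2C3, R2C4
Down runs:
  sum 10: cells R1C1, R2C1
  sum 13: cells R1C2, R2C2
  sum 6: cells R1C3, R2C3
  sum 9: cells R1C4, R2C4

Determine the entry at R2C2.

5

11 in 4 cells must be {1,2,3,5}.
Only 5 fits R2C2 under both its across sum 11 and down sum 13.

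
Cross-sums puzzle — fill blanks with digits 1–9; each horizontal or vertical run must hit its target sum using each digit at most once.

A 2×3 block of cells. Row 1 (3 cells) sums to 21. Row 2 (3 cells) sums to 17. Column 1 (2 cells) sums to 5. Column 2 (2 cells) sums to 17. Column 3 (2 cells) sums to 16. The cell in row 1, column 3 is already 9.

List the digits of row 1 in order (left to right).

4 8 9

17 in 2 cells must be {8,9}; 16 in 2 cells must be {7,9}.
Given what's placed, (1,1) must be 4 to fit the 21 across and 5 down.
(1,2) = 21 − 13 = 8 completes the 21 across.
(2,1) = 5 − 4 = 1 completes the 5 down.
(2,2) = 17 − 8 = 9 completes the 17 down.
(2,3) = 17 − 10 = 7 completes the 17 across.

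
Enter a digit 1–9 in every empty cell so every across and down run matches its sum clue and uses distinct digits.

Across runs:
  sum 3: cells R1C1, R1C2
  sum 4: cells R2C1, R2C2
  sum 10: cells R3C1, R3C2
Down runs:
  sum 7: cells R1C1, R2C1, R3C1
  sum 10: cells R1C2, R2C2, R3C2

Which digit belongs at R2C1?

3 in 2 cells must be {1,2}; 4 in 2 cells must be {1,3}; 7 in 3 cells must be {1,2,4}.
The 4 across and the 7 down share only 1, so R2C1 = 1.
R2C2 = 4 − 1 = 3 completes the 4 across.
Given what's placed, R1C1 must be 2 to fit the 3 across and 7 down.
R1C2 = 3 − 2 = 1 completes the 3 across.
R3C1 = 7 − 3 = 4 completes the 7 down.
R3C2 = 10 − 4 = 6 completes the 10 across.

1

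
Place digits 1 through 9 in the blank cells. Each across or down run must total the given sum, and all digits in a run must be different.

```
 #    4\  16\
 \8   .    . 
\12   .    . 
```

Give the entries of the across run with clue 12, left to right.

3, 9

4 in 2 cells must be {1,3}; 16 in 2 cells must be {7,9}.
The 8 across and the 16 down share only 7, so R1C2 = 7.
The 12 across and the 4 down share only 3, so R2C1 = 3.
R2C2 = 12 − 3 = 9 completes the 12 across.
R1C1 = 8 − 7 = 1 completes the 8 across.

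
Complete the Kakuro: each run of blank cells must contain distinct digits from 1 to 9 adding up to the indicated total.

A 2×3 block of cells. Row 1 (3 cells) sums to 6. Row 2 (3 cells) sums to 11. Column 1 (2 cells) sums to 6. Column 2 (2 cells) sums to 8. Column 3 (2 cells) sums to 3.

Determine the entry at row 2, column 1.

6 in 3 cells must be {1,2,3}; 3 in 2 cells must be {1,2}.
Nothing is forced directly, so branch on (1,1), whose candidates are 1 or 2. If (1,1) = 1: that forces (1,3) = 2, (2,1) = 5, (2,2) = 2, after which (2,3) would have to be in {4} for the 11 across but in {1} for the 3 down — contradiction. So (1,1) = 2.
Given what's placed, (1,3) must be 1 to fit the 6 across and 3 down.
(2,1) = 6 − 2 = 4 completes the 6 down.
(2,3) = 3 − 1 = 2 completes the 3 down.
(1,2) = 6 − 3 = 3 completes the 6 across.
(2,2) = 11 − 6 = 5 completes the 11 across.

4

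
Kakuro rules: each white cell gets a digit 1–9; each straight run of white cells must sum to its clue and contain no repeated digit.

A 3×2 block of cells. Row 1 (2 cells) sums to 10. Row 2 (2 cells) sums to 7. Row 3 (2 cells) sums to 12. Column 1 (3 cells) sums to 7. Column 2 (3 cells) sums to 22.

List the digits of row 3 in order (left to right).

4 8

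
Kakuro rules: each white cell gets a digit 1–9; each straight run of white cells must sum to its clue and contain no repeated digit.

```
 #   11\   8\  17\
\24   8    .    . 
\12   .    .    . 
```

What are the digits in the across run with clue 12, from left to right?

24 in 3 cells must be {7,8,9}; 17 in 2 cells must be {8,9}.
R1C2 = 7: the only remaining digit allowed by both the 24 across and the 8 down.
R1C3 = 24 − 15 = 9 completes the 24 across.
R2C1 = 11 − 8 = 3 completes the 11 down.
R2C2 = 8 − 7 = 1 completes the 8 down.
R2C3 = 12 − 4 = 8 completes the 12 across.

3, 1, 8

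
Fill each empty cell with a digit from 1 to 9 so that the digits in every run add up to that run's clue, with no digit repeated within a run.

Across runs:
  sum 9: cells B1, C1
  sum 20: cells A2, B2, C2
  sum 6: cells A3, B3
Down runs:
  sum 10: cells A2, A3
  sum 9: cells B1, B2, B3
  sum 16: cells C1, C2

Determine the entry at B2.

3

16 in 2 cells must be {7,9}.
The 9 across and the 16 down share only 7, so C1 = 7.
C2 = 16 − 7 = 9 completes the 16 down.
B1 = 9 − 7 = 2 completes the 9 across.
No cell is forced outright now. B3 can only be 1 or 4 (the digits allowed by both its 6 across and its 9 down). If B3 = 1: that forces B2 = 6, after which A3 would have to be in {5} for the 6 across but in {1,2,3,4,6,7,8,9} for the 10 down — contradiction. So B3 = 4.
B2 = 9 − 6 = 3 completes the 9 down.
A3 = 6 − 4 = 2 completes the 6 across.
A2 = 20 − 12 = 8 completes the 20 across.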